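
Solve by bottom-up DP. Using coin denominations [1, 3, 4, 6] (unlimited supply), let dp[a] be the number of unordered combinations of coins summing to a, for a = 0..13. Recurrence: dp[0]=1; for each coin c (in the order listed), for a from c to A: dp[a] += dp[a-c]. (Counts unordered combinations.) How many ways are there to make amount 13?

after  coin     0     1     2     3     4     5     6     7     8     9    10    11    12    13
          1     1     1     1     1     1     1     1     1     1     1     1     1     1     1
          3     1     1     1     2     2     2     3     3     3     4     4     4     5     5
          4     1     1     1     2     3     3     4     5     6     7     8     9    11    12
          6     1     1     1     2     3     3     5     6     7     9    11    12    16    18

18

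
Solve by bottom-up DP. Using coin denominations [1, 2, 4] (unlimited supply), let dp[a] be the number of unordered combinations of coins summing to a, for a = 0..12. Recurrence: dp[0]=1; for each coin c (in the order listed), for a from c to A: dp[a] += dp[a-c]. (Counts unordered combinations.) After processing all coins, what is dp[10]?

12

after  coin     0     1     2     3     4     5     6     7     8     9    10    11    12
          1     1     1     1     1     1     1     1     1     1     1     1     1     1
          2     1     1     2     2     3     3     4     4     5     5     6     6     7
          4     1     1     2     2     4     4     6     6     9     9    12    12    16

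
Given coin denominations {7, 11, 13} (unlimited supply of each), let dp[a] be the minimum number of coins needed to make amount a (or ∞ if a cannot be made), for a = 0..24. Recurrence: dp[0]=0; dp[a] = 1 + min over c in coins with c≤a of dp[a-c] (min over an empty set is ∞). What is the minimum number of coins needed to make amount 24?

 a  0  1  2  3  4  5  6  7  8  9 10 11 12 13 14 15 16 17 18 19 20 21 22 23 24
dp  0  -  -  -  -  -  -  1  -  -  -  1  -  1  2  -  -  -  2  -  2  3  2  -  2
(- denotes ∞ / unreachable)

2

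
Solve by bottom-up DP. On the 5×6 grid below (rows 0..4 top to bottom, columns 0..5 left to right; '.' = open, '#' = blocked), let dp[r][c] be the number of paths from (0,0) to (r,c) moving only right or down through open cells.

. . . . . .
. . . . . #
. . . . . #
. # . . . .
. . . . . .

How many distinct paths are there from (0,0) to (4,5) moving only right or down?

r\c   0   1   2   3   4   5
  0   1   1   1   1   1   1
  1   1   2   3   4   5   0
  2   1   3   6  10  15   0
  3   1   0   6  16  31  31
  4   1   1   7  23  54  85

85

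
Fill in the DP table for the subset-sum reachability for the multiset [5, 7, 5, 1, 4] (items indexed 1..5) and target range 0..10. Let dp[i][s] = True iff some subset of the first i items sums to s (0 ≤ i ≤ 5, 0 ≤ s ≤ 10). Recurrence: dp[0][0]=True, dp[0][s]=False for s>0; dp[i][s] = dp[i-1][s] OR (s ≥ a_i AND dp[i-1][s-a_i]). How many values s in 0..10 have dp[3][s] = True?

4

i\s   0   1   2   3   4   5   6   7   8   9  10
  0   T   F   F   F   F   F   F   F   F   F   F
  1   T   F   F   F   F   T   F   F   F   F   F
  2   T   F   F   F   F   T   F   T   F   F   F
  3   T   F   F   F   F   T   F   T   F   F   T
  4   T   T   F   F   F   T   T   T   T   F   T
  5   T   T   F   F   T   T   T   T   T   T   T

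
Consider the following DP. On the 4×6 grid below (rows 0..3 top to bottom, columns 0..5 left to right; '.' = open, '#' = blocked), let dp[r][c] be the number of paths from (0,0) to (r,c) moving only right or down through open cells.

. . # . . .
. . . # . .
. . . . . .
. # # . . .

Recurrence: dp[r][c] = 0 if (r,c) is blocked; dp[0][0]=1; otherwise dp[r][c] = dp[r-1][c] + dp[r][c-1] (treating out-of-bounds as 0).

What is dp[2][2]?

5

r\c   0   1   2   3   4   5
  0   1   1   0   0   0   0
  1   1   2   2   0   0   0
  2   1   3   5   5   5   5
  3   1   0   0   5  10  15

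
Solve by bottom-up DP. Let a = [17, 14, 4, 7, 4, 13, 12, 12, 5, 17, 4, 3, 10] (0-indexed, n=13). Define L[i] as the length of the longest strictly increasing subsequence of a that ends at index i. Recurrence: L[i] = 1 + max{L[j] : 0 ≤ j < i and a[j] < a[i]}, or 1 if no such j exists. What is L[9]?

   i    0    1    2    3    4    5    6    7    8    9   10   11   12
a[i]   17   14    4    7    4   13   12   12    5   17    4    3   10
L[i]    1    1    1    2    1    3    3    3    2    4    1    1    3

4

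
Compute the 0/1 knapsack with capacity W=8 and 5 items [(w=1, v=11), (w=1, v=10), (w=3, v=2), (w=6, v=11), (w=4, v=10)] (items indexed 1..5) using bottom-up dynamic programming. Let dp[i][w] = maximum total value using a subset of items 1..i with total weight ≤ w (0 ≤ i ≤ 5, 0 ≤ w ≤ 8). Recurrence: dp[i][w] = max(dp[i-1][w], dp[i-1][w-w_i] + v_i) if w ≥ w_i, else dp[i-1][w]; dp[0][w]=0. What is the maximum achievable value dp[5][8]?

32

i\w   0   1   2   3   4   5   6   7   8
  0   0   0   0   0   0   0   0   0   0
  1   0  11  11  11  11  11  11  11  11
  2   0  11  21  21  21  21  21  21  21
  3   0  11  21  21  21  23  23  23  23
  4   0  11  21  21  21  23  23  23  32
  5   0  11  21  21  21  23  31  31  32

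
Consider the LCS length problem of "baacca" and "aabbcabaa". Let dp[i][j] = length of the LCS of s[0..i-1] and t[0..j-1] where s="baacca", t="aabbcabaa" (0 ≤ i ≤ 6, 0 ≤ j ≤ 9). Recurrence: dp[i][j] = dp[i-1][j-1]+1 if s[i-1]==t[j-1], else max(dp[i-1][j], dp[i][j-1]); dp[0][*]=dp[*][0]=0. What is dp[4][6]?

3

   ''  a  a  b  b  c  a  b  a  a
''  0  0  0  0  0  0  0  0  0  0
 b  0  0  0  1  1  1  1  1  1  1
 a  0  1  1  1  1  1  2  2  2  2
 a  0  1  2  2  2  2  2  2  3  3
 c  0  1  2  2  2  3  3  3  3  3
 c  0  1  2  2  2  3  3  3  3  3
 a  0  1  2  2  2  3  4  4  4  4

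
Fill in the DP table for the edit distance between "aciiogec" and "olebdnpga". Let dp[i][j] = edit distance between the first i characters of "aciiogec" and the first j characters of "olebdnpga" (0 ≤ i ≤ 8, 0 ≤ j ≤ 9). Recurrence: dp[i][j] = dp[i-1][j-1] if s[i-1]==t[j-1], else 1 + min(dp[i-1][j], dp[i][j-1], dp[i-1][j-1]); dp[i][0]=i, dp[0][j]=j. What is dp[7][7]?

   ''  o  l  e  b  d  n  p  g  a
''  0  1  2  3  4  5  6  7  8  9
 a  1  1  2  3  4  5  6  7  8  8
 c  2  2  2  3  4  5  6  7  8  9
 i  3  3  3  3  4  5  6  7  8  9
 i  4  4  4  4  4  5  6  7  8  9
 o  5  4  5  5  5  5  6  7  8  9
 g  6  5  5  6  6  6  6  7  7  8
 e  7  6  6  5  6  7  7  7  8  8
 c  8  7  7  6  6  7  8  8  8  9

7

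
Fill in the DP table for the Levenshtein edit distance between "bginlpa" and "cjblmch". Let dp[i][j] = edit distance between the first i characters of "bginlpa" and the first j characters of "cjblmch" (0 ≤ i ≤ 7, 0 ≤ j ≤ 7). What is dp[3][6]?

5

   ''  c  j  b  l  m  c  h
''  0  1  2  3  4  5  6  7
 b  1  1  2  2  3  4  5  6
 g  2  2  2  3  3  4  5  6
 i  3  3  3  3  4  4  5  6
 n  4  4  4  4  4  5  5  6
 l  5  5  5  5  4  5  6  6
 p  6  6  6  6  5  5  6  7
 a  7  7  7  7  6  6  6  7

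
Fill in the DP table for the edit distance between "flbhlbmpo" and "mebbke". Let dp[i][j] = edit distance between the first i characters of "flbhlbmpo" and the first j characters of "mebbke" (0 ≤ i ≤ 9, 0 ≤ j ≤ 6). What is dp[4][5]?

4

   ''  m  e  b  b  k  e
''  0  1  2  3  4  5  6
 f  1  1  2  3  4  5  6
 l  2  2  2  3  4  5  6
 b  3  3  3  2  3  4  5
 h  4  4  4  3  3  4  5
 l  5  5  5  4  4  4  5
 b  6  6  6  5  4  5  5
 m  7  6  7  6  5  5  6
 p  8  7  7  7  6  6  6
 o  9  8  8  8  7  7  7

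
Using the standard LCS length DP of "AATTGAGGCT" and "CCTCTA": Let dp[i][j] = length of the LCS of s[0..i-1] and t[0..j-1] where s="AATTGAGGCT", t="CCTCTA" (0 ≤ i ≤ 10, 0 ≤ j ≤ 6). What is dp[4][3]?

1

   ''  C  C  T  C  T  A
''  0  0  0  0  0  0  0
 A  0  0  0  0  0  0  1
 A  0  0  0  0  0  0  1
 T  0  0  0  1  1  1  1
 T  0  0  0  1  1  2  2
 G  0  0  0  1  1  2  2
 A  0  0  0  1  1  2  3
 G  0  0  0  1  1  2  3
 G  0  0  0  1  1  2  3
 C  0  1  1  1  2  2  3
 T  0  1  1  2  2  3  3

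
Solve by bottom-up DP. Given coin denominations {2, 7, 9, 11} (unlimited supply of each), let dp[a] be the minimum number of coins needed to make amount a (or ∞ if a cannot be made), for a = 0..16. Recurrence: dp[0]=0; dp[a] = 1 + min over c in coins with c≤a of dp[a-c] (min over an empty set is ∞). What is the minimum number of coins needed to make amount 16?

2

 a  0  1  2  3  4  5  6  7  8  9 10 11 12 13 14 15 16
dp  0  -  1  -  2  -  3  1  4  1  5  1  6  2  2  3  2
(- denotes ∞ / unreachable)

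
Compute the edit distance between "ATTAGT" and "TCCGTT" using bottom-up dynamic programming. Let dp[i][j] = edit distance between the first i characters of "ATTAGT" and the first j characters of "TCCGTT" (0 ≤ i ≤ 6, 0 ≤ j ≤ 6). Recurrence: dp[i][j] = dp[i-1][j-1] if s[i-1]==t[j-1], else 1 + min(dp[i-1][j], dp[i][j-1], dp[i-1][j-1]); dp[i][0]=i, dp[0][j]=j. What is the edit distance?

4

   ''  T  C  C  G  T  T
''  0  1  2  3  4  5  6
 A  1  1  2  3  4  5  6
 T  2  1  2  3  4  4  5
 T  3  2  2  3  4  4  4
 A  4  3  3  3  4  5  5
 G  5  4  4  4  3  4  5
 T  6  5  5  5  4  3  4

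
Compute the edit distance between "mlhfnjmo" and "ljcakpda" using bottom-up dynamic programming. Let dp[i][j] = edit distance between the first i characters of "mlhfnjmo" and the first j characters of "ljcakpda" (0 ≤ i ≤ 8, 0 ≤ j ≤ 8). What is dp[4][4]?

   ''  l  j  c  a  k  p  d  a
''  0  1  2  3  4  5  6  7  8
 m  1  1  2  3  4  5  6  7  8
 l  2  1  2  3  4  5  6  7  8
 h  3  2  2  3  4  5  6  7  8
 f  4  3  3  3  4  5  6  7  8
 n  5  4  4  4  4  5  6  7  8
 j  6  5  4  5  5  5  6  7  8
 m  7  6  5  5  6  6  6  7  8
 o  8  7  6  6  6  7  7  7  8

4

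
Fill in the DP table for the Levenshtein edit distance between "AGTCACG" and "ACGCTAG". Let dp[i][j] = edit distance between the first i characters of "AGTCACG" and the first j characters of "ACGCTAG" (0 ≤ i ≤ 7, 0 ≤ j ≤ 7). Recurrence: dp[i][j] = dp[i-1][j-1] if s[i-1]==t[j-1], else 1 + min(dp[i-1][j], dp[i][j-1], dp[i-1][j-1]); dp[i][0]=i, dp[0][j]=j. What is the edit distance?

4

   ''  A  C  G  C  T  A  G
''  0  1  2  3  4  5  6  7
 A  1  0  1  2  3  4  5  6
 G  2  1  1  1  2  3  4  5
 T  3  2  2  2  2  2  3  4
 C  4  3  2  3  2  3  3  4
 A  5  4  3  3  3  3  3  4
 C  6  5  4  4  3  4  4  4
 G  7  6  5  4  4  4  5  4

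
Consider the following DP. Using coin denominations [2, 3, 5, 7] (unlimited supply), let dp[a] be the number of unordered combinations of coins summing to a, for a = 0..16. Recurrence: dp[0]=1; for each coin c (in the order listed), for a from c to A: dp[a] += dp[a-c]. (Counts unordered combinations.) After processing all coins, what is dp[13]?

7

after  coin     0     1     2     3     4     5     6     7     8     9    10    11    12    13    14    15    16
          2     1     0     1     0     1     0     1     0     1     0     1     0     1     0     1     0     1
          3     1     0     1     1     1     1     2     1     2     2     2     2     3     2     3     3     3
          5     1     0     1     1     1     2     2     2     3     3     4     4     5     5     6     7     7
          7     1     0     1     1     1     2     2     3     3     4     5     5     7     7     9    10    11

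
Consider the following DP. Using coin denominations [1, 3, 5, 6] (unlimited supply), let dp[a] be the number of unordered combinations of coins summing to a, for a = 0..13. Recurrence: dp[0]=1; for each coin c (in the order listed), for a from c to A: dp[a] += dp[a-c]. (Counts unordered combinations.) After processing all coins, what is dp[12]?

after  coin     0     1     2     3     4     5     6     7     8     9    10    11    12    13
          1     1     1     1     1     1     1     1     1     1     1     1     1     1     1
          3     1     1     1     2     2     2     3     3     3     4     4     4     5     5
          5     1     1     1     2     2     3     4     4     5     6     7     8     9    10
          6     1     1     1     2     2     3     5     5     6     8     9    11    14    15

14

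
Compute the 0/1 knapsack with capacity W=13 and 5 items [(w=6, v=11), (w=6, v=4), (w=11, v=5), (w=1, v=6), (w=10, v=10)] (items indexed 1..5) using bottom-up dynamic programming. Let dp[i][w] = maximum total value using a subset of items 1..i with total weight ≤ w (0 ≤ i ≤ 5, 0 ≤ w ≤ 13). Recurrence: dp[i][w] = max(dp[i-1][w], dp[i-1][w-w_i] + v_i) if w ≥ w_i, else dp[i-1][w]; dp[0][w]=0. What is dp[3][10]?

i\w   0   1   2   3   4   5   6   7   8   9  10  11  12  13
  0   0   0   0   0   0   0   0   0   0   0   0   0   0   0
  1   0   0   0   0   0   0  11  11  11  11  11  11  11  11
  2   0   0   0   0   0   0  11  11  11  11  11  11  15  15
  3   0   0   0   0   0   0  11  11  11  11  11  11  15  15
  4   0   6   6   6   6   6  11  17  17  17  17  17  17  21
  5   0   6   6   6   6   6  11  17  17  17  17  17  17  21

11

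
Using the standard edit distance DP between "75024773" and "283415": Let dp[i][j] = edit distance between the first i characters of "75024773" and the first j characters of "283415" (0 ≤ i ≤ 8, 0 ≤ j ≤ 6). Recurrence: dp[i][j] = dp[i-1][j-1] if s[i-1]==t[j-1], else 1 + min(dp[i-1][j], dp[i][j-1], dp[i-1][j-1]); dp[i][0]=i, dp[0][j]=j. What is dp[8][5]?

   ''  2  8  3  4  1  5
''  0  1  2  3  4  5  6
 7  1  1  2  3  4  5  6
 5  2  2  2  3  4  5  5
 0  3  3  3  3  4  5  6
 2  4  3  4  4  4  5  6
 4  5  4  4  5  4  5  6
 7  6  5  5  5  5  5  6
 7  7  6  6  6  6  6  6
 3  8  7  7  6  7  7  7

7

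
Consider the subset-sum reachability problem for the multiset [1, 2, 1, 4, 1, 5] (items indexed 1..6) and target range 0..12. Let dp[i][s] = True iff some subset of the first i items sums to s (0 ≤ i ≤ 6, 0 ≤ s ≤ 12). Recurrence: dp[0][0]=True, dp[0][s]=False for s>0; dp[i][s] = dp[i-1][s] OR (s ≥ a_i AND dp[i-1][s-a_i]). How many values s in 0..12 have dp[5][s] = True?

10

i\s   0   1   2   3   4   5   6   7   8   9  10  11  12
  0   T   F   F   F   F   F   F   F   F   F   F   F   F
  1   T   T   F   F   F   F   F   F   F   F   F   F   F
  2   T   T   T   T   F   F   F   F   F   F   F   F   F
  3   T   T   T   T   T   F   F   F   F   F   F   F   F
  4   T   T   T   T   T   T   T   T   T   F   F   F   F
  5   T   T   T   T   T   T   T   T   T   T   F   F   F
  6   T   T   T   T   T   T   T   T   T   T   T   T   T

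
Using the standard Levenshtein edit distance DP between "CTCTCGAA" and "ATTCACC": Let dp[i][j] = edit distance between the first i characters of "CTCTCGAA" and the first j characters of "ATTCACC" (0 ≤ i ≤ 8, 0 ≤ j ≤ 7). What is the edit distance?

   ''  A  T  T  C  A  C  C
''  0  1  2  3  4  5  6  7
 C  1  1  2  3  3  4  5  6
 T  2  2  1  2  3  4  5  6
 C  3  3  2  2  2  3  4  5
 T  4  4  3  2  3  3  4  5
 C  5  5  4  3  2  3  3  4
 G  6  6  5  4  3  3  4  4
 A  7  6  6  5  4  3  4  5
 A  8  7  7  6  5  4  4  5

5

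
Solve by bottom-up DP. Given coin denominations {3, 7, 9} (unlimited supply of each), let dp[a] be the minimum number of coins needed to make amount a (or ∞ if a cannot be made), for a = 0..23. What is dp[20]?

 a  0  1  2  3  4  5  6  7  8  9 10 11 12 13 14 15 16 17 18 19 20 21 22 23
dp  0  -  -  1  -  -  2  1  -  1  2  -  2  3  2  3  2  3  2  3  4  3  4  3
(- denotes ∞ / unreachable)

4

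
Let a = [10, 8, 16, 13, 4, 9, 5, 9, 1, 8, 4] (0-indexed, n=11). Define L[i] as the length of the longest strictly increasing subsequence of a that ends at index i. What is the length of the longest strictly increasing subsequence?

   i    0    1    2    3    4    5    6    7    8    9   10
a[i]   10    8   16   13    4    9    5    9    1    8    4
L[i]    1    1    2    2    1    2    2    3    1    3    2

3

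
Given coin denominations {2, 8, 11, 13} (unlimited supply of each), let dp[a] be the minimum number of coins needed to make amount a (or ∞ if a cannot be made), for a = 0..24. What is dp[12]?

 a  0  1  2  3  4  5  6  7  8  9 10 11 12 13 14 15 16 17 18 19 20 21 22 23 24
dp  0  -  1  -  2  -  3  -  1  -  2  1  3  1  4  2  2  3  3  2  4  2  2  3  2
(- denotes ∞ / unreachable)

3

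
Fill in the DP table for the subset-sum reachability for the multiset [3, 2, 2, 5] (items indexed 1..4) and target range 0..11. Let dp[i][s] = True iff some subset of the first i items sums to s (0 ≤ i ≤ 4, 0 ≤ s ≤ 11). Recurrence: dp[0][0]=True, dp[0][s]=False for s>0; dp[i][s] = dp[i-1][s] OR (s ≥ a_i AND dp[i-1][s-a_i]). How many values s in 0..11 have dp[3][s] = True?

i\s   0   1   2   3   4   5   6   7   8   9  10  11
  0   T   F   F   F   F   F   F   F   F   F   F   F
  1   T   F   F   T   F   F   F   F   F   F   F   F
  2   T   F   T   T   F   T   F   F   F   F   F   F
  3   T   F   T   T   T   T   F   T   F   F   F   F
  4   T   F   T   T   T   T   F   T   T   T   T   F

6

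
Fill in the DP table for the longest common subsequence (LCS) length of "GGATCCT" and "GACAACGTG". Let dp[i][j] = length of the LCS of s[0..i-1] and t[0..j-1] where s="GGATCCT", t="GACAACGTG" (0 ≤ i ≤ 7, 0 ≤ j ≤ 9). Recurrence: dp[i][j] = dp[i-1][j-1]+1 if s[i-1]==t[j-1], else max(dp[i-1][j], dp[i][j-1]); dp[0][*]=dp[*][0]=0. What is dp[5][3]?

   ''  G  A  C  A  A  C  G  T  G
''  0  0  0  0  0  0  0  0  0  0
 G  0  1  1  1  1  1  1  1  1  1
 G  0  1  1  1  1  1  1  2  2  2
 A  0  1  2  2  2  2  2  2  2  2
 T  0  1  2  2  2  2  2  2  3  3
 C  0  1  2  3  3  3  3  3  3  3
 C  0  1  2  3  3  3  4  4  4  4
 T  0  1  2  3  3  3  4  4  5  5

3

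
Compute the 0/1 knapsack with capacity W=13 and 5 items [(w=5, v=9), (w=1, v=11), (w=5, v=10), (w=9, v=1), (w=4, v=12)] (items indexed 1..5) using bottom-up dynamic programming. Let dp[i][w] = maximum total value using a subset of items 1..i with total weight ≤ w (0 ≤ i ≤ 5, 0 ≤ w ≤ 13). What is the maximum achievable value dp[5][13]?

33

i\w   0   1   2   3   4   5   6   7   8   9  10  11  12  13
  0   0   0   0   0   0   0   0   0   0   0   0   0   0   0
  1   0   0   0   0   0   9   9   9   9   9   9   9   9   9
  2   0  11  11  11  11  11  20  20  20  20  20  20  20  20
  3   0  11  11  11  11  11  21  21  21  21  21  30  30  30
  4   0  11  11  11  11  11  21  21  21  21  21  30  30  30
  5   0  11  11  11  12  23  23  23  23  23  33  33  33  33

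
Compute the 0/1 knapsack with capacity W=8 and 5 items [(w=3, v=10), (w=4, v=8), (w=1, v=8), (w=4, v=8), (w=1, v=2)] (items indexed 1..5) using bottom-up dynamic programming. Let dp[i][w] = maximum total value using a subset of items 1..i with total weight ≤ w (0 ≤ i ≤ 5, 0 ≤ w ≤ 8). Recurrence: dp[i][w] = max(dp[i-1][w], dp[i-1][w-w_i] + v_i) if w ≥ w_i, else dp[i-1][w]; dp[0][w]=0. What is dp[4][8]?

26

i\w   0   1   2   3   4   5   6   7   8
  0   0   0   0   0   0   0   0   0   0
  1   0   0   0  10  10  10  10  10  10
  2   0   0   0  10  10  10  10  18  18
  3   0   8   8  10  18  18  18  18  26
  4   0   8   8  10  18  18  18  18  26
  5   0   8  10  10  18  20  20  20  26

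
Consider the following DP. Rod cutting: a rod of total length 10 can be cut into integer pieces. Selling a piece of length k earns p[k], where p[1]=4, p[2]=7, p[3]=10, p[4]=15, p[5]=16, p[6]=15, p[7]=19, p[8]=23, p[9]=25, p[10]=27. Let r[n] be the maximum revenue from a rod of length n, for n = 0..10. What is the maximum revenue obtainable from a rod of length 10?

   n    0    1    2    3    4    5    6    7    8    9   10
r[n]    0    4    8   12   16   20   24   28   32   36   40

40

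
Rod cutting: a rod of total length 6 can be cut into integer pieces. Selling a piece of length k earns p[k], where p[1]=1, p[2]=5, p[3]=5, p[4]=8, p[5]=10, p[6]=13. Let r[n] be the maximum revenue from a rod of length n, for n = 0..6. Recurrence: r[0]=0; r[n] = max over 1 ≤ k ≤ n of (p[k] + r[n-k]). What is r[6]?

15

   n    0    1    2    3    4    5    6
r[n]    0    1    5    6   10   11   15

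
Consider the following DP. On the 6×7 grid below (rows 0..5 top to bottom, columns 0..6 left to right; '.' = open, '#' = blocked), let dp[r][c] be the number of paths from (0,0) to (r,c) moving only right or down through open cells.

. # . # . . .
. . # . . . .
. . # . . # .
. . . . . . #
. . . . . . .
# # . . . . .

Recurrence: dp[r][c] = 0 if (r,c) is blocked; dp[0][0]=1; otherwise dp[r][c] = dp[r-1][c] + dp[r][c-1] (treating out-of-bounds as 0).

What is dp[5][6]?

r\c   0   1   2   3   4   5   6
  0   1   0   0   0   0   0   0
  1   1   1   0   0   0   0   0
  2   1   2   0   0   0   0   0
  3   1   3   3   3   3   3   0
  4   1   4   7  10  13  16  16
  5   0   0   7  17  30  46  62

62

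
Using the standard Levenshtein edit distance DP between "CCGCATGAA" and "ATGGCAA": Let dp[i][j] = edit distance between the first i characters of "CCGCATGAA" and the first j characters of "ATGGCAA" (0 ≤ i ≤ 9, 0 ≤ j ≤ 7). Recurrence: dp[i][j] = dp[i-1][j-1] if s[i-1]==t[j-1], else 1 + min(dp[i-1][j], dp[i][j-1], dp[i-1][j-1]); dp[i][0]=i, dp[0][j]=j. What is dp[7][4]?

   ''  A  T  G  G  C  A  A
''  0  1  2  3  4  5  6  7
 C  1  1  2  3  4  4  5  6
 C  2  2  2  3  4  4  5  6
 G  3  3  3  2  3  4  5  6
 C  4  4  4  3  3  3  4  5
 A  5  4  5  4  4  4  3  4
 T  6  5  4  5  5  5  4  4
 G  7  6  5  4  5  6  5  5
 A  8  7  6  5  5  6  6  5
 A  9  8  7  6  6  6  6  6

5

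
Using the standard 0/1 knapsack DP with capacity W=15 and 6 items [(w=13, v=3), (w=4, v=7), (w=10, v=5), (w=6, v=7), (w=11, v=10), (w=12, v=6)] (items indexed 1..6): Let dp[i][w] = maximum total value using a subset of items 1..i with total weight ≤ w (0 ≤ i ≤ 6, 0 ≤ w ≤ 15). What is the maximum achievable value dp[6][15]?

i\w   0   1   2   3   4   5   6   7   8   9  10  11  12  13  14  15
  0   0   0   0   0   0   0   0   0   0   0   0   0   0   0   0   0
  1   0   0   0   0   0   0   0   0   0   0   0   0   0   3   3   3
  2   0   0   0   0   7   7   7   7   7   7   7   7   7   7   7   7
  3   0   0   0   0   7   7   7   7   7   7   7   7   7   7  12  12
  4   0   0   0   0   7   7   7   7   7   7  14  14  14  14  14  14
  5   0   0   0   0   7   7   7   7   7   7  14  14  14  14  14  17
  6   0   0   0   0   7   7   7   7   7   7  14  14  14  14  14  17

17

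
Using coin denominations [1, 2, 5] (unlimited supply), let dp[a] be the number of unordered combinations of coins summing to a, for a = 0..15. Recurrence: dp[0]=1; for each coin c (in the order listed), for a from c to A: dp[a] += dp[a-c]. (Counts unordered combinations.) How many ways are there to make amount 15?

after  coin     0     1     2     3     4     5     6     7     8     9    10    11    12    13    14    15
          1     1     1     1     1     1     1     1     1     1     1     1     1     1     1     1     1
          2     1     1     2     2     3     3     4     4     5     5     6     6     7     7     8     8
          5     1     1     2     2     3     4     5     6     7     8    10    11    13    14    16    18

18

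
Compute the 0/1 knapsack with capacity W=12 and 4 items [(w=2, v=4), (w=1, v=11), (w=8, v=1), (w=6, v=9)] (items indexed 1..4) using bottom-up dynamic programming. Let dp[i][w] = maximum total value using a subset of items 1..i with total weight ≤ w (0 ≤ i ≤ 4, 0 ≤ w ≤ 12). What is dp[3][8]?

15

i\w   0   1   2   3   4   5   6   7   8   9  10  11  12
  0   0   0   0   0   0   0   0   0   0   0   0   0   0
  1   0   0   4   4   4   4   4   4   4   4   4   4   4
  2   0  11  11  15  15  15  15  15  15  15  15  15  15
  3   0  11  11  15  15  15  15  15  15  15  15  16  16
  4   0  11  11  15  15  15  15  20  20  24  24  24  24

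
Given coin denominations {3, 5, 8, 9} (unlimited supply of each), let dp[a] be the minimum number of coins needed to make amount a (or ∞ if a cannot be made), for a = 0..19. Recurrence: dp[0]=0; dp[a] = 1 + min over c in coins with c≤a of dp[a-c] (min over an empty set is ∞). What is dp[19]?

 a  0  1  2  3  4  5  6  7  8  9 10 11 12 13 14 15 16 17 18 19
dp  0  -  -  1  -  1  2  -  1  1  2  2  2  2  2  3  2  2  2  3
(- denotes ∞ / unreachable)

3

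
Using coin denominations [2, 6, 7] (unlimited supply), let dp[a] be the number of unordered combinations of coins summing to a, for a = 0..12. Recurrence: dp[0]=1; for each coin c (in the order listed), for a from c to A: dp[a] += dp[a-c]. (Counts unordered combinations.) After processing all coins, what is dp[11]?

1

after  coin     0     1     2     3     4     5     6     7     8     9    10    11    12
          2     1     0     1     0     1     0     1     0     1     0     1     0     1
          6     1     0     1     0     1     0     2     0     2     0     2     0     3
          7     1     0     1     0     1     0     2     1     2     1     2     1     3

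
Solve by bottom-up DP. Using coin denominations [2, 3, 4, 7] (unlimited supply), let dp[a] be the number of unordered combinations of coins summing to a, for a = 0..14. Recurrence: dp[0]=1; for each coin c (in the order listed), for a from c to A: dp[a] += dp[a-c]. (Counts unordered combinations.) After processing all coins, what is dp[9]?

4

after  coin     0     1     2     3     4     5     6     7     8     9    10    11    12    13    14
          2     1     0     1     0     1     0     1     0     1     0     1     0     1     0     1
          3     1     0     1     1     1     1     2     1     2     2     2     2     3     2     3
          4     1     0     1     1     2     1     3     2     4     3     5     4     7     5     8
          7     1     0     1     1     2     1     3     3     4     4     6     6     8     8    11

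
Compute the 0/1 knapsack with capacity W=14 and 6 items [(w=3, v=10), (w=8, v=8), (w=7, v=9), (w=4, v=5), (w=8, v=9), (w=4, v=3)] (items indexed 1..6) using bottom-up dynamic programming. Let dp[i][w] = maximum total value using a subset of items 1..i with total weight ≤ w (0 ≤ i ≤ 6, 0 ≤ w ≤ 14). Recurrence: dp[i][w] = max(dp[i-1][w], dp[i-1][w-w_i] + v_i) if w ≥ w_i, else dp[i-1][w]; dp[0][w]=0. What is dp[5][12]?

19

i\w   0   1   2   3   4   5   6   7   8   9  10  11  12  13  14
  0   0   0   0   0   0   0   0   0   0   0   0   0   0   0   0
  1   0   0   0  10  10  10  10  10  10  10  10  10  10  10  10
  2   0   0   0  10  10  10  10  10  10  10  10  18  18  18  18
  3   0   0   0  10  10  10  10  10  10  10  19  19  19  19  19
  4   0   0   0  10  10  10  10  15  15  15  19  19  19  19  24
  5   0   0   0  10  10  10  10  15  15  15  19  19  19  19  24
  6   0   0   0  10  10  10  10  15  15  15  19  19  19  19  24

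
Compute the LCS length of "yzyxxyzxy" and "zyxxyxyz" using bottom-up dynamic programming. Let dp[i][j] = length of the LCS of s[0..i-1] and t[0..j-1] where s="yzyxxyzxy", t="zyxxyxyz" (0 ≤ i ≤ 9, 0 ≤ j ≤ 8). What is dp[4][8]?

   ''  z  y  x  x  y  x  y  z
''  0  0  0  0  0  0  0  0  0
 y  0  0  1  1  1  1  1  1  1
 z  0  1  1  1  1  1  1  1  2
 y  0  1  2  2  2  2  2  2  2
 x  0  1  2  3  3  3  3  3  3
 x  0  1  2  3  4  4  4  4  4
 y  0  1  2  3  4  5  5  5  5
 z  0  1  2  3  4  5  5  5  6
 x  0  1  2  3  4  5  6  6  6
 y  0  1  2  3  4  5  6  7  7

3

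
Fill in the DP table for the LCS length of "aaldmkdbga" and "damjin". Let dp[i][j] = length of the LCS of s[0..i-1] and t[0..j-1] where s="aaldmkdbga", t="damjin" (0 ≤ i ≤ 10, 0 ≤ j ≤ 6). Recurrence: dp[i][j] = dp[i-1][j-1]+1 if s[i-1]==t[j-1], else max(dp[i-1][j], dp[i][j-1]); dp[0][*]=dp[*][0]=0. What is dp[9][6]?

2

   ''  d  a  m  j  i  n
''  0  0  0  0  0  0  0
 a  0  0  1  1  1  1  1
 a  0  0  1  1  1  1  1
 l  0  0  1  1  1  1  1
 d  0  1  1  1  1  1  1
 m  0  1  1  2  2  2  2
 k  0  1  1  2  2  2  2
 d  0  1  1  2  2  2  2
 b  0  1  1  2  2  2  2
 g  0  1  1  2  2  2  2
 a  0  1  2  2  2  2  2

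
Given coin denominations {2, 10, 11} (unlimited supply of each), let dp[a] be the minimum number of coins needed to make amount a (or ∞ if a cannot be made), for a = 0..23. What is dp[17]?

4

 a  0  1  2  3  4  5  6  7  8  9 10 11 12 13 14 15 16 17 18 19 20 21 22 23
dp  0  -  1  -  2  -  3  -  4  -  1  1  2  2  3  3  4  4  5  5  2  2  2  3
(- denotes ∞ / unreachable)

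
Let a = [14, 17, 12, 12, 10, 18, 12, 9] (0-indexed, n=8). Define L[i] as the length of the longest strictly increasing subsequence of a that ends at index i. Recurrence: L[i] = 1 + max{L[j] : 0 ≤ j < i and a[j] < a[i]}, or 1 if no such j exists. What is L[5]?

   i    0    1    2    3    4    5    6    7
a[i]   14   17   12   12   10   18   12    9
L[i]    1    2    1    1    1    3    2    1

3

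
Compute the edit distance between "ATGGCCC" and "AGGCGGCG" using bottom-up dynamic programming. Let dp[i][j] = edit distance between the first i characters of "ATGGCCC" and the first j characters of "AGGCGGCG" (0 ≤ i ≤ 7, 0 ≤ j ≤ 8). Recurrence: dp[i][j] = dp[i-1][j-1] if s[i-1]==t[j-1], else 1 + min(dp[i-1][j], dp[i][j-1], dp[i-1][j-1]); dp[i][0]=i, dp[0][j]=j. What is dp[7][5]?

3

   ''  A  G  G  C  G  G  C  G
''  0  1  2  3  4  5  6  7  8
 A  1  0  1  2  3  4  5  6  7
 T  2  1  1  2  3  4  5  6  7
 G  3  2  1  1  2  3  4  5  6
 G  4  3  2  1  2  2  3  4  5
 C  5  4  3  2  1  2  3  3  4
 C  6  5  4  3  2  2  3  3  4
 C  7  6  5  4  3  3  3  3  4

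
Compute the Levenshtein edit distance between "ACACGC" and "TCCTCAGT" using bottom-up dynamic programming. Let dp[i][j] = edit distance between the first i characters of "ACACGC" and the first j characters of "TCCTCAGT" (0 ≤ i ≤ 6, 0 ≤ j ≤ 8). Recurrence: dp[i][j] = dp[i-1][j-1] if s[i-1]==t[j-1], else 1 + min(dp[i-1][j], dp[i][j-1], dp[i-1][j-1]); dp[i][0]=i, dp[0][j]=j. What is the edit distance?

   ''  T  C  C  T  C  A  G  T
''  0  1  2  3  4  5  6  7  8
 A  1  1  2  3  4  5  5  6  7
 C  2  2  1  2  3  4  5  6  7
 A  3  3  2  2  3  4  4  5  6
 C  4  4  3  2  3  3  4  5  6
 G  5  5  4  3  3  4  4  4  5
 C  6  6  5  4  4  3  4  5  5

5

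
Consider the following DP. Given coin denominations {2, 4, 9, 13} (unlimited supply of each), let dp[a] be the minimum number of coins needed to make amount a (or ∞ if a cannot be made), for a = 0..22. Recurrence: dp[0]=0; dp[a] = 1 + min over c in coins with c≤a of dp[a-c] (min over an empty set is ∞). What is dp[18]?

2

 a  0  1  2  3  4  5  6  7  8  9 10 11 12 13 14 15 16 17 18 19 20 21 22
dp  0  -  1  -  1  -  2  -  2  1  3  2  3  1  4  2  4  2  2  3  3  3  2
(- denotes ∞ / unreachable)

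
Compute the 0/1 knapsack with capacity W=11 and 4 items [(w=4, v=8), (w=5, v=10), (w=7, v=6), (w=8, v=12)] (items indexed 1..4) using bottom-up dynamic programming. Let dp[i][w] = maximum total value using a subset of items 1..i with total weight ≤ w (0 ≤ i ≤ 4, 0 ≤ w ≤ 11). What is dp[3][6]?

i\w   0   1   2   3   4   5   6   7   8   9  10  11
  0   0   0   0   0   0   0   0   0   0   0   0   0
  1   0   0   0   0   8   8   8   8   8   8   8   8
  2   0   0   0   0   8  10  10  10  10  18  18  18
  3   0   0   0   0   8  10  10  10  10  18  18  18
  4   0   0   0   0   8  10  10  10  12  18  18  18

10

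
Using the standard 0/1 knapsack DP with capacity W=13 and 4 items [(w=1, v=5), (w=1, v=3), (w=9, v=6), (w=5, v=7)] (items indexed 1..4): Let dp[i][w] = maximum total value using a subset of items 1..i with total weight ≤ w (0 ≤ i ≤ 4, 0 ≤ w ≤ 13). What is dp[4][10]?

i\w   0   1   2   3   4   5   6   7   8   9  10  11  12  13
  0   0   0   0   0   0   0   0   0   0   0   0   0   0   0
  1   0   5   5   5   5   5   5   5   5   5   5   5   5   5
  2   0   5   8   8   8   8   8   8   8   8   8   8   8   8
  3   0   5   8   8   8   8   8   8   8   8  11  14  14  14
  4   0   5   8   8   8   8  12  15  15  15  15  15  15  15

15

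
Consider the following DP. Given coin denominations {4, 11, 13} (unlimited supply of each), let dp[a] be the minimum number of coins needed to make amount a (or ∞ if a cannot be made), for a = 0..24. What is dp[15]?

2

 a  0  1  2  3  4  5  6  7  8  9 10 11 12 13 14 15 16 17 18 19 20 21 22 23 24
dp  0  -  -  -  1  -  -  -  2  -  -  1  3  1  -  2  4  2  -  3  5  3  2  4  2
(- denotes ∞ / unreachable)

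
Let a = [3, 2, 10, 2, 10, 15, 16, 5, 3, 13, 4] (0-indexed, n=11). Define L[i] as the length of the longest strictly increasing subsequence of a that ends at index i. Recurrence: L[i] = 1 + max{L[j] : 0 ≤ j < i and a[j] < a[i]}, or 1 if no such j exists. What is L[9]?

3

   i    0    1    2    3    4    5    6    7    8    9   10
a[i]    3    2   10    2   10   15   16    5    3   13    4
L[i]    1    1    2    1    2    3    4    2    2    3    3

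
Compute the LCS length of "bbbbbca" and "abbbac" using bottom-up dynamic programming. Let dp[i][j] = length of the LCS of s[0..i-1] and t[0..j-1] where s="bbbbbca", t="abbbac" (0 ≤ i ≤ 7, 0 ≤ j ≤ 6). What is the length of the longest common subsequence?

   ''  a  b  b  b  a  c
''  0  0  0  0  0  0  0
 b  0  0  1  1  1  1  1
 b  0  0  1  2  2  2  2
 b  0  0  1  2  3  3  3
 b  0  0  1  2  3  3  3
 b  0  0  1  2  3  3  3
 c  0  0  1  2  3  3  4
 a  0  1  1  2  3  4  4

4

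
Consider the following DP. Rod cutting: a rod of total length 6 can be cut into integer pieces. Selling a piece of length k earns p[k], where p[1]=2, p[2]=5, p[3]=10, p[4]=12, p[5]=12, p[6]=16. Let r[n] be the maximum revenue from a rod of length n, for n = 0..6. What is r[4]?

12

   n    0    1    2    3    4    5    6
r[n]    0    2    5   10   12   15   20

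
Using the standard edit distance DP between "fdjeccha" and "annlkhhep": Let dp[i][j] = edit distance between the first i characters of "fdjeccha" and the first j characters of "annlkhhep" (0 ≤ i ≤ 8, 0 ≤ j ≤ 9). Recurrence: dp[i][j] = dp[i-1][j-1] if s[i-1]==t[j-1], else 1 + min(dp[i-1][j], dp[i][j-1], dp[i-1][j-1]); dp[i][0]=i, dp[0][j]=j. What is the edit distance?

   ''  a  n  n  l  k  h  h  e  p
''  0  1  2  3  4  5  6  7  8  9
 f  1  1  2  3  4  5  6  7  8  9
 d  2  2  2  3  4  5  6  7  8  9
 j  3  3  3  3  4  5  6  7  8  9
 e  4  4  4  4  4  5  6  7  7  8
 c  5  5  5  5  5  5  6  7  8  8
 c  6  6  6  6  6  6  6  7  8  9
 h  7  7  7  7  7  7  6  6  7  8
 a  8  7  8  8  8  8  7  7  7  8

8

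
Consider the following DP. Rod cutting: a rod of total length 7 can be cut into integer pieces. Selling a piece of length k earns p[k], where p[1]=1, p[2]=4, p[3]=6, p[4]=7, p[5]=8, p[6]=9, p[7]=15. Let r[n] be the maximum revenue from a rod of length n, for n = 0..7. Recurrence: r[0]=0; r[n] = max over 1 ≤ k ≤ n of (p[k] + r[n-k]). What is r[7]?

   n    0    1    2    3    4    5    6    7
r[n]    0    1    4    6    8   10   12   15

15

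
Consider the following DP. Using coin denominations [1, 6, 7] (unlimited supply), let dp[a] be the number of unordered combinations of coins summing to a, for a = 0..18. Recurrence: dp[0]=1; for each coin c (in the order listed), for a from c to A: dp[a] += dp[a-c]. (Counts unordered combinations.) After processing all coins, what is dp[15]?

6

after  coin     0     1     2     3     4     5     6     7     8     9    10    11    12    13    14    15    16    17    18
          1     1     1     1     1     1     1     1     1     1     1     1     1     1     1     1     1     1     1     1
          6     1     1     1     1     1     1     2     2     2     2     2     2     3     3     3     3     3     3     4
          7     1     1     1     1     1     1     2     3     3     3     3     3     4     5     6     6     6     6     7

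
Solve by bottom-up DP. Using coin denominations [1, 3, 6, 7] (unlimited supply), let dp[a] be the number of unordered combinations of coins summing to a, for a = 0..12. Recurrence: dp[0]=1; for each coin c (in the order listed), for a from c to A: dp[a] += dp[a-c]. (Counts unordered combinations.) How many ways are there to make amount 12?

after  coin     0     1     2     3     4     5     6     7     8     9    10    11    12
          1     1     1     1     1     1     1     1     1     1     1     1     1     1
          3     1     1     1     2     2     2     3     3     3     4     4     4     5
          6     1     1     1     2     2     2     4     4     4     6     6     6     9
          7     1     1     1     2     2     2     4     5     5     7     8     8    11

11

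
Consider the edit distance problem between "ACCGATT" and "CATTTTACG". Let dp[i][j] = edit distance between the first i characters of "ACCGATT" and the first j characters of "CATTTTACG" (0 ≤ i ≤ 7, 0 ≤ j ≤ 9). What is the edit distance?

   ''  C  A  T  T  T  T  A  C  G
''  0  1  2  3  4  5  6  7  8  9
 A  1  1  1  2  3  4  5  6  7  8
 C  2  1  2  2  3  4  5  6  6  7
 C  3  2  2  3  3  4  5  6  6  7
 G  4  3  3  3  4  4  5  6  7  6
 A  5  4  3  4  4  5  5  5  6  7
 T  6  5  4  3  4  4  5  6  6  7
 T  7  6  5  4  3  4  4  5  6  7

7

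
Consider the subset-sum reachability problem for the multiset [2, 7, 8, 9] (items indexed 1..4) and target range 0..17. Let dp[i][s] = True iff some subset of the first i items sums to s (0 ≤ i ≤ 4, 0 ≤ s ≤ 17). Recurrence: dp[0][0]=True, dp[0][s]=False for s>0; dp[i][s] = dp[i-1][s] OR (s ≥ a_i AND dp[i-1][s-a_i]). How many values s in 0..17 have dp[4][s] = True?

i\s   0   1   2   3   4   5   6   7   8   9  10  11  12  13  14  15  16  17
  0   T   F   F   F   F   F   F   F   F   F   F   F   F   F   F   F   F   F
  1   T   F   T   F   F   F   F   F   F   F   F   F   F   F   F   F   F   F
  2   T   F   T   F   F   F   F   T   F   T   F   F   F   F   F   F   F   F
  3   T   F   T   F   F   F   F   T   T   T   T   F   F   F   F   T   F   T
  4   T   F   T   F   F   F   F   T   T   T   T   T   F   F   F   T   T   T

10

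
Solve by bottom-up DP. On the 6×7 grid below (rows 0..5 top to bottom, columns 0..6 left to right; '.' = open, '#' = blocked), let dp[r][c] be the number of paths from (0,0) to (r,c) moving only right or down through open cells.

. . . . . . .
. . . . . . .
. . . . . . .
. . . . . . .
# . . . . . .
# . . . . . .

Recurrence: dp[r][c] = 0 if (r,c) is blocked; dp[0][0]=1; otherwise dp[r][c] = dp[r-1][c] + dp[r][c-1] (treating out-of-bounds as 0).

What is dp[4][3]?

r\c   0   1   2   3   4   5   6
  0   1   1   1   1   1   1   1
  1   1   2   3   4   5   6   7
  2   1   3   6  10  15  21  28
  3   1   4  10  20  35  56  84
  4   0   4  14  34  69 125 209
  5   0   4  18  52 121 246 455

34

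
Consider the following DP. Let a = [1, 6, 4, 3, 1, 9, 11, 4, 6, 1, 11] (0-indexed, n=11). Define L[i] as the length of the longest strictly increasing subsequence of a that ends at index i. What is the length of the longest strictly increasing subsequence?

5

   i    0    1    2    3    4    5    6    7    8    9   10
a[i]    1    6    4    3    1    9   11    4    6    1   11
L[i]    1    2    2    2    1    3    4    3    4    1    5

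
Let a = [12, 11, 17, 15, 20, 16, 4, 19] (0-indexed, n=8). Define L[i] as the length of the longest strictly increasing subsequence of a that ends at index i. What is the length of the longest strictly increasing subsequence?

4

   i    0    1    2    3    4    5    6    7
a[i]   12   11   17   15   20   16    4   19
L[i]    1    1    2    2    3    3    1    4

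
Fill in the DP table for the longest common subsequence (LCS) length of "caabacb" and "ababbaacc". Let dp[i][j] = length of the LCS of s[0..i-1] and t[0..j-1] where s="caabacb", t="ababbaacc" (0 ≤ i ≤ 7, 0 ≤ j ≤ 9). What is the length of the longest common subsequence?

   ''  a  b  a  b  b  a  a  c  c
''  0  0  0  0  0  0  0  0  0  0
 c  0  0  0  0  0  0  0  0  1  1
 a  0  1  1  1  1  1  1  1  1  1
 a  0  1  1  2  2  2  2  2  2  2
 b  0  1  2  2  3  3  3  3  3  3
 a  0  1  2  3  3  3  4  4  4  4
 c  0  1  2  3  3  3  4  4  5  5
 b  0  1  2  3  4  4  4  4  5  5

5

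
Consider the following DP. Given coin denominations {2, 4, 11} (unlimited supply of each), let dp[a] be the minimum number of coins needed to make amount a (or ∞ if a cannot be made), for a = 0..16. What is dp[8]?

 a  0  1  2  3  4  5  6  7  8  9 10 11 12 13 14 15 16
dp  0  -  1  -  1  -  2  -  2  -  3  1  3  2  4  2  4
(- denotes ∞ / unreachable)

2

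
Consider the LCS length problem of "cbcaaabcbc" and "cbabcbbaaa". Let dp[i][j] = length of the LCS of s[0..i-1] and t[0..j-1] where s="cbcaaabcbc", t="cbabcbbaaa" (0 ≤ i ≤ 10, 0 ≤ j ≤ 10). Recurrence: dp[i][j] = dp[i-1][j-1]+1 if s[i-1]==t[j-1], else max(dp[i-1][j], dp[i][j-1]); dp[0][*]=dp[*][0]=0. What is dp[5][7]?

3

   ''  c  b  a  b  c  b  b  a  a  a
''  0  0  0  0  0  0  0  0  0  0  0
 c  0  1  1  1  1  1  1  1  1  1  1
 b  0  1  2  2  2  2  2  2  2  2  2
 c  0  1  2  2  2  3  3  3  3  3  3
 a  0  1  2  3  3  3  3  3  4  4  4
 a  0  1  2  3  3  3  3  3  4  5  5
 a  0  1  2  3  3  3  3  3  4  5  6
 b  0  1  2  3  4  4  4  4  4  5  6
 c  0  1  2  3  4  5  5  5  5  5  6
 b  0  1  2  3  4  5  6  6  6  6  6
 c  0  1  2  3  4  5  6  6  6  6  6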